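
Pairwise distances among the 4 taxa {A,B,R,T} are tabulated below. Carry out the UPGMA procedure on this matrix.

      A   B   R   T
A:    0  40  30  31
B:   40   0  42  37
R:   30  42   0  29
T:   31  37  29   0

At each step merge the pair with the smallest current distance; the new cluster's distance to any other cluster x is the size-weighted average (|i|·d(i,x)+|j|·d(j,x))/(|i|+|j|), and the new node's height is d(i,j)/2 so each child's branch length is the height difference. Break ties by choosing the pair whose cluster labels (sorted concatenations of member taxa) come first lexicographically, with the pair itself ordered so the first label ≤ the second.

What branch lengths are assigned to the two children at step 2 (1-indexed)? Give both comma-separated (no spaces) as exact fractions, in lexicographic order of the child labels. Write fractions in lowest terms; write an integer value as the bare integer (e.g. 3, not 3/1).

step 1: merge (R,T) at d=29; branch lengths R→29/2, T→29/2; new cluster RT
  updated: d(A,RT)=61/2, d(B,RT)=79/2
step 2: merge (A,RT) at d=61/2; branch lengths A→61/4, RT→3/4; new cluster ART
  updated: d(ART,B)=119/3
step 3: merge (ART,B) at d=119/3; branch lengths ART→55/12, B→119/6; new cluster ABRT
final tree: ((A:61/4,(R:29/2,T:29/2):3/4):55/12,B:119/6)
total length: 833/12

61/4,3/4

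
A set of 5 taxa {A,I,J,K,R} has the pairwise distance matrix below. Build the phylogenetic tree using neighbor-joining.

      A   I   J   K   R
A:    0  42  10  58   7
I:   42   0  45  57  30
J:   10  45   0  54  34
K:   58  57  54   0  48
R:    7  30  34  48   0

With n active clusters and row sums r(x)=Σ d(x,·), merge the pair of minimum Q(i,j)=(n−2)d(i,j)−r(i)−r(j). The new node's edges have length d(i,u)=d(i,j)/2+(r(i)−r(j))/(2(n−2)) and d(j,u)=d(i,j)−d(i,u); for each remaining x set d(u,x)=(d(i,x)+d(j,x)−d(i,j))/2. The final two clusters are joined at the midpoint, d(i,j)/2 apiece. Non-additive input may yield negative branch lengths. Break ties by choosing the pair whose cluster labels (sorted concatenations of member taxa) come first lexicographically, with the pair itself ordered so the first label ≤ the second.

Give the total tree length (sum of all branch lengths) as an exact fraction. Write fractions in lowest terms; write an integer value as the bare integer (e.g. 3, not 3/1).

705/8

iteration 1: select A,J (d=10, Q=-230); attach at lengths (2/3, 28/3); label the merged cluster AJ
  updated: d(AJ,I)=77/2, d(AJ,K)=51, d(AJ,R)=31/2
iteration 2: select AJ,R (d=31/2, Q=-335/2); attach at lengths (85/8, 39/8); label the merged cluster AJR
  updated: d(AJR,I)=53/2, d(AJR,K)=167/4
iteration 3: select AJR,I (d=53/2, Q=-501/4); attach at lengths (45/8, 167/8); label the merged cluster AIJR
  updated: d(AIJR,K)=289/8
iteration 4: select AIJR,K (d=289/8); attach at lengths (289/16, 289/16); label the merged cluster AIJKR
final tree: ((((A:2/3,J:28/3):85/8,R:39/8):45/8,I:167/8):289/16,K:289/16)
total length: 705/8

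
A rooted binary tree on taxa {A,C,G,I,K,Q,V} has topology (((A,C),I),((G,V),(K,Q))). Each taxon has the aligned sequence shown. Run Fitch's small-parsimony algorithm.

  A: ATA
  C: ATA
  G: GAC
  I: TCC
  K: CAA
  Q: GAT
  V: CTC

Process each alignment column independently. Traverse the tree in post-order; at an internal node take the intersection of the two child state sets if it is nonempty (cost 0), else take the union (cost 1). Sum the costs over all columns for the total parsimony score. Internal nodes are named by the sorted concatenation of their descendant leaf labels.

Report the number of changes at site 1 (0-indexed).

3

site 0, node AC: A={A} ∩ C={A} → {A} (+0)
site 0, node ACI: AC={A} ∪ I={T} → {A,T} (+1)
site 0, node GV: G={G} ∪ V={C} → {C,G} (+1)
site 0, node KQ: K={C} ∪ Q={G} → {C,G} (+1)
site 0, node GKQV: GV={C,G} ∩ KQ={C,G} → {C,G} (+0)
site 0, node ACGIKQV: ACI={A,T} ∪ GKQV={C,G} → {A,C,G,T} (+1)
site 1, node AC: A={T} ∩ C={T} → {T} (+0)
site 1, node ACI: AC={T} ∪ I={C} → {C,T} (+1)
site 1, node GV: G={A} ∪ V={T} → {A,T} (+1)
site 1, node KQ: K={A} ∩ Q={A} → {A} (+0)
site 1, node GKQV: GV={A,T} ∩ KQ={A} → {A} (+0)
site 1, node ACGIKQV: ACI={C,T} ∪ GKQV={A} → {A,C,T} (+1)
site 2, node AC: A={A} ∩ C={A} → {A} (+0)
site 2, node ACI: AC={A} ∪ I={C} → {A,C} (+1)
site 2, node GV: G={C} ∩ V={C} → {C} (+0)
site 2, node KQ: K={A} ∪ Q={T} → {A,T} (+1)
site 2, node GKQV: GV={C} ∪ KQ={A,T} → {A,C,T} (+1)
site 2, node ACGIKQV: ACI={A,C} ∩ GKQV={A,C,T} → {A,C} (+0)
per-site changes: [4, 3, 3]; total = 10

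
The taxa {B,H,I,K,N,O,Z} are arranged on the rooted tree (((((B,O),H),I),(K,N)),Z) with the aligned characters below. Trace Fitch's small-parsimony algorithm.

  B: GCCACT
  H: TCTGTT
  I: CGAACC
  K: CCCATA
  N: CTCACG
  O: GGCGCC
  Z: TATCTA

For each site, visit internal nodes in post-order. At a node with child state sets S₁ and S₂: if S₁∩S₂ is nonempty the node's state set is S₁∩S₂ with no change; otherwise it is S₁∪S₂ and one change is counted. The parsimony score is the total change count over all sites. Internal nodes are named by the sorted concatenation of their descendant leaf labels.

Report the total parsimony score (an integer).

20

BO@0: {G} ∩ {G} = {G} (intersection, +0)
BHO@0: {G} ∪ {T} = {G,T} (union, +1)
BHIO@0: {G,T} ∪ {C} = {C,G,T} (union, +1)
KN@0: {C} ∩ {C} = {C} (intersection, +0)
BHIKNO@0: {C,G,T} ∩ {C} = {C} (intersection, +0)
BHIKNOZ@0: {C} ∪ {T} = {C,T} (union, +1)
BO@1: {C} ∪ {G} = {C,G} (union, +1)
BHO@1: {C,G} ∩ {C} = {C} (intersection, +0)
BHIO@1: {C} ∪ {G} = {C,G} (union, +1)
KN@1: {C} ∪ {T} = {C,T} (union, +1)
BHIKNO@1: {C,G} ∩ {C,T} = {C} (intersection, +0)
BHIKNOZ@1: {C} ∪ {A} = {A,C} (union, +1)
BO@2: {C} ∩ {C} = {C} (intersection, +0)
BHO@2: {C} ∪ {T} = {C,T} (union, +1)
BHIO@2: {C,T} ∪ {A} = {A,C,T} (union, +1)
KN@2: {C} ∩ {C} = {C} (intersection, +0)
BHIKNO@2: {A,C,T} ∩ {C} = {C} (intersection, +0)
BHIKNOZ@2: {C} ∪ {T} = {C,T} (union, +1)
BO@3: {A} ∪ {G} = {A,G} (union, +1)
BHO@3: {A,G} ∩ {G} = {G} (intersection, +0)
BHIO@3: {G} ∪ {A} = {A,G} (union, +1)
KN@3: {A} ∩ {A} = {A} (intersection, +0)
BHIKNO@3: {A,G} ∩ {A} = {A} (intersection, +0)
BHIKNOZ@3: {A} ∪ {C} = {A,C} (union, +1)
BO@4: {C} ∩ {C} = {C} (intersection, +0)
BHO@4: {C} ∪ {T} = {C,T} (union, +1)
BHIO@4: {C,T} ∩ {C} = {C} (intersection, +0)
KN@4: {T} ∪ {C} = {C,T} (union, +1)
BHIKNO@4: {C} ∩ {C,T} = {C} (intersection, +0)
BHIKNOZ@4: {C} ∪ {T} = {C,T} (union, +1)
BO@5: {T} ∪ {C} = {C,T} (union, +1)
BHO@5: {C,T} ∩ {T} = {T} (intersection, +0)
BHIO@5: {T} ∪ {C} = {C,T} (union, +1)
KN@5: {A} ∪ {G} = {A,G} (union, +1)
BHIKNO@5: {C,T} ∪ {A,G} = {A,C,G,T} (union, +1)
BHIKNOZ@5: {A,C,G,T} ∩ {A} = {A} (intersection, +0)
per-site changes: [3, 4, 3, 3, 3, 4]; total = 20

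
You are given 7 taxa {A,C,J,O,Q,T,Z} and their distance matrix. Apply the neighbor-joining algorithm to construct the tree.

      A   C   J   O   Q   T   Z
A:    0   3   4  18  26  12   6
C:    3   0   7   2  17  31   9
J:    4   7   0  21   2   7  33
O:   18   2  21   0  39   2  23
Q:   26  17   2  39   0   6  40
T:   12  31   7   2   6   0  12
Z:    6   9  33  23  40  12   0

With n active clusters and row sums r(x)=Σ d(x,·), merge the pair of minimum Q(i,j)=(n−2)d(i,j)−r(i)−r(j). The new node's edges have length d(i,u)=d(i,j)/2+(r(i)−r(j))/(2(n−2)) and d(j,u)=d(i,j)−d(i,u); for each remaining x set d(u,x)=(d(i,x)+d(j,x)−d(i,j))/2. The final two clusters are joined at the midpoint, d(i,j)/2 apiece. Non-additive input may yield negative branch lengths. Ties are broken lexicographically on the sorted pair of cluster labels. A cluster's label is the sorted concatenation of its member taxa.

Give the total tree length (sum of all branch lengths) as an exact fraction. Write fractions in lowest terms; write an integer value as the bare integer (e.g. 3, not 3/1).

1. join J+Q (d=2, Q=-194) ⇒ JQ; edges |J|=-23/5, |Q|=33/5
  updated: d(A,JQ)=14, d(C,JQ)=11, d(JQ,O)=29, d(JQ,T)=11/2, d(JQ,Z)=71/2
2. join JQ+T (d=11/2, Q=-271/2) ⇒ JQT; edges |JQ|=109/16, |T|=-21/16
  updated: d(A,JQT)=41/4, d(C,JQT)=73/4, d(JQT,O)=51/4, d(JQT,Z)=21
3. join C+O (d=2, Q=-82) ⇒ CO; edges |C|=-35/12, |O|=59/12
  updated: d(A,CO)=19/2, d(CO,JQT)=29/2, d(CO,Z)=15
4. join A+Z (d=6, Q=-223/4) ⇒ AZ; edges |A|=-17/16, |Z|=113/16
  updated: d(AZ,CO)=37/4, d(AZ,JQT)=101/8
5. join AZ+CO (d=37/4, Q=-291/8) ⇒ ACOZ; edges |AZ|=59/16, |CO|=89/16
  updated: d(ACOZ,JQT)=143/16
6. join ACOZ+JQT (d=143/16) ⇒ ACJOQTZ; edges |ACOZ|=143/32, |JQT|=143/32
final tree: (((A:-17/16,Z:113/16):59/16,(C:-35/12,O:59/12):89/16):143/32,((J:-23/5,Q:33/5):109/16,T:-21/16):143/32)
total length: 539/16

539/16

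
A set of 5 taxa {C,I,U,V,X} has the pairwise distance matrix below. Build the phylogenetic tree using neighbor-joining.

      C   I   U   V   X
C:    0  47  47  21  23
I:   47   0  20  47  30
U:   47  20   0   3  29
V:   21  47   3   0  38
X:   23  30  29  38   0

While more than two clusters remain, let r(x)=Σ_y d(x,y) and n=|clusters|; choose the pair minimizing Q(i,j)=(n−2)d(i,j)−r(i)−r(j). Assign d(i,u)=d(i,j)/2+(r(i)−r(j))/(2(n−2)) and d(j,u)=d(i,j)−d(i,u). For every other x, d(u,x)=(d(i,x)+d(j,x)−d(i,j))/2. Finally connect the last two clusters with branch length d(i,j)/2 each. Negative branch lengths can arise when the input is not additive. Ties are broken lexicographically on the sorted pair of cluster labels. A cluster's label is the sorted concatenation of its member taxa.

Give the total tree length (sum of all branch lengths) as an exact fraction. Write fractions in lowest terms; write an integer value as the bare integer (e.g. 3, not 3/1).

1. join U+V (d=3, Q=-199) ⇒ UV; edges |U|=-1/6, |V|=19/6
  updated: d(C,UV)=65/2, d(I,UV)=32, d(UV,X)=32
2. join C+X (d=23, Q=-283/2) ⇒ CX; edges |C|=127/8, |X|=57/8
  updated: d(CX,I)=27, d(CX,UV)=83/4
3. join CX+I (d=27, Q=-319/4) ⇒ CIX; edges |CX|=63/8, |I|=153/8
  updated: d(CIX,UV)=103/8
4. join CIX+UV (d=103/8) ⇒ CIUVX; edges |CIX|=103/16, |UV|=103/16
final tree: (((C:127/8,X:57/8):63/8,I:153/8):103/16,(U:-1/6,V:19/6):103/16)
total length: 527/8

527/8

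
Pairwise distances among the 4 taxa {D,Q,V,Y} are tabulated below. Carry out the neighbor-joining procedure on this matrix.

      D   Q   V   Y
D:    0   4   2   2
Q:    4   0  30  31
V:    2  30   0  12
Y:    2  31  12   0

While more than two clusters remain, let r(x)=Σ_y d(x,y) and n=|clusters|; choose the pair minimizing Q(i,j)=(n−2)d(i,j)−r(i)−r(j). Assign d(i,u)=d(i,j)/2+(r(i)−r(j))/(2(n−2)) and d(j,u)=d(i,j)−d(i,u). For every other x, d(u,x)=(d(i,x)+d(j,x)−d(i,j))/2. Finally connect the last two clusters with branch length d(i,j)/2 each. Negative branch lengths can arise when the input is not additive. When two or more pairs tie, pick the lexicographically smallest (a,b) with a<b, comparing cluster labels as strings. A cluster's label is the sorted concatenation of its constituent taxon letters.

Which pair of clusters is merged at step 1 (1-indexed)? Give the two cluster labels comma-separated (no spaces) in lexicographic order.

step 1: merge (D,Q) at d=4, Q=-65; branch lengths D→-49/4, Q→65/4; new cluster DQ
  updated: d(DQ,V)=14, d(DQ,Y)=29/2
step 2: merge (DQ,V) at d=14, Q=-81/2; branch lengths DQ→33/4, V→23/4; new cluster DQV
  updated: d(DQV,Y)=25/4
step 3: merge (DQV,Y) at d=25/4; branch lengths DQV→25/8, Y→25/8; new cluster DQVY
final tree: (((D:-49/4,Q:65/4):33/4,V:23/4):25/8,Y:25/8)
total length: 97/4

D,Q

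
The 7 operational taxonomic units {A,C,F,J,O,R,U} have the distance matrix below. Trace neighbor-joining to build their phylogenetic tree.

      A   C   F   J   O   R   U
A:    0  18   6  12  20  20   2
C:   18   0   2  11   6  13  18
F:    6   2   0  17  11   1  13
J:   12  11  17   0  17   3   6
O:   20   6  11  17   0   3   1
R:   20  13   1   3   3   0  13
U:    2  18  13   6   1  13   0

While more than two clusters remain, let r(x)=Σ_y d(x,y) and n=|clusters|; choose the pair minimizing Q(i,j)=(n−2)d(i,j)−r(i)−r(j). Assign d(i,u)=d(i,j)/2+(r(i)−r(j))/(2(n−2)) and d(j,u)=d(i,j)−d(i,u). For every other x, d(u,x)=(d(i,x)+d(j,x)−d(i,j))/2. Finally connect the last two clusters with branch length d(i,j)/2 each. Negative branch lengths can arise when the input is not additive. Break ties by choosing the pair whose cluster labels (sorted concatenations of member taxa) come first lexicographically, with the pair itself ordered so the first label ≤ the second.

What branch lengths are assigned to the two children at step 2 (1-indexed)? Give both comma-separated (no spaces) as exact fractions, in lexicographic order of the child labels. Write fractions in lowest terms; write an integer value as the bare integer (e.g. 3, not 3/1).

69/16,59/16

step 1: merge (A,U) at d=2, Q=-121; branch lengths A→7/2, U→-3/2; new cluster AU
  updated: d(AU,C)=17, d(AU,F)=17/2, d(AU,J)=8, d(AU,O)=19/2, d(AU,R)=31/2
step 2: merge (AU,J) at d=8, Q=-165/2; branch lengths AU→69/16, J→59/16; new cluster AJU
  updated: d(AJU,C)=10, d(AJU,F)=35/4, d(AJU,O)=37/4, d(AJU,R)=21/4
step 3: merge (C,F) at d=2, Q=-191/4; branch lengths C→19/8, F→-3/8; new cluster CF
  updated: d(AJU,CF)=67/8, d(CF,O)=15/2, d(CF,R)=6
step 4: merge (AJU,CF) at d=67/8, Q=-28; branch lengths AJU→71/16, CF→63/16; new cluster ACFJU
  updated: d(ACFJU,O)=67/16, d(ACFJU,R)=23/16
step 5: merge (ACFJU,O) at d=67/16, Q=-69/8; branch lengths ACFJU→21/16, O→23/8; new cluster ACFJOU
  updated: d(ACFJOU,R)=1/8
step 6: merge (ACFJOU,R) at d=1/8; branch lengths ACFJOU→1/16, R→1/16; new cluster ACFJORU
final tree: (((((A:7/2,U:-3/2):69/16,J:59/16):71/16,(C:19/8,F:-3/8):63/16):21/16,O:23/8):1/16,R:1/16)
total length: 395/16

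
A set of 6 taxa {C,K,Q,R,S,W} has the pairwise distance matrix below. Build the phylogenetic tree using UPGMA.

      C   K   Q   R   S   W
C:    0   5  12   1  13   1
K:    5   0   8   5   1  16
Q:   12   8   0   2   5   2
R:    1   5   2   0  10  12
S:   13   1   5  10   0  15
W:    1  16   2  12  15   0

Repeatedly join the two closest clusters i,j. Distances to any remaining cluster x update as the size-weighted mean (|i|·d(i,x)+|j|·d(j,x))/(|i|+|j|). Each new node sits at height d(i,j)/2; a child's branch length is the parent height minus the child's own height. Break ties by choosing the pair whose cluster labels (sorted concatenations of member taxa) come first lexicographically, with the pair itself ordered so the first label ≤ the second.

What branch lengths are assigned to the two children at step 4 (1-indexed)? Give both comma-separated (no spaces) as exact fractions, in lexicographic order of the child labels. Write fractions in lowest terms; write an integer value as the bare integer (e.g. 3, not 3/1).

iteration 1: select C,R (d=1); attach at lengths (1/2, 1/2); label the merged cluster CR
  updated: d(CR,K)=5, d(CR,Q)=7, d(CR,S)=23/2, d(CR,W)=13/2
iteration 2: select K,S (d=1); attach at lengths (1/2, 1/2); label the merged cluster KS
  updated: d(CR,KS)=33/4, d(KS,Q)=13/2, d(KS,W)=31/2
iteration 3: select Q,W (d=2); attach at lengths (1, 1); label the merged cluster QW
  updated: d(CR,QW)=27/4, d(KS,QW)=11
iteration 4: select CR,QW (d=27/4); attach at lengths (23/8, 19/8); label the merged cluster CQRW
  updated: d(CQRW,KS)=77/8
iteration 5: select CQRW,KS (d=77/8); attach at lengths (23/16, 69/16); label the merged cluster CKQRSW
final tree: (((C:1/2,R:1/2):23/8,(Q:1,W:1):19/8):23/16,(K:1/2,S:1/2):69/16)
total length: 15

23/8,19/8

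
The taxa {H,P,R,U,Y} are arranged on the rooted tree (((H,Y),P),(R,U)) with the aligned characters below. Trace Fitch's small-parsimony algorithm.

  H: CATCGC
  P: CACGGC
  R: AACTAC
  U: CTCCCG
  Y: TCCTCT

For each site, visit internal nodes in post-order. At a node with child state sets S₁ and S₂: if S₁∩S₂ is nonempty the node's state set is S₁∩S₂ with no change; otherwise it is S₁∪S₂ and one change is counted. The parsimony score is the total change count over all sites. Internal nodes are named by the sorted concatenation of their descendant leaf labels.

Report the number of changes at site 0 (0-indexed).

2

site 0, node HY: H={C} ∪ Y={T} → {C,T} (+1)
site 0, node HPY: HY={C,T} ∩ P={C} → {C} (+0)
site 0, node RU: R={A} ∪ U={C} → {A,C} (+1)
site 0, node HPRUY: HPY={C} ∩ RU={A,C} → {C} (+0)
site 1, node HY: H={A} ∪ Y={C} → {A,C} (+1)
site 1, node HPY: HY={A,C} ∩ P={A} → {A} (+0)
site 1, node RU: R={A} ∪ U={T} → {A,T} (+1)
site 1, node HPRUY: HPY={A} ∩ RU={A,T} → {A} (+0)
site 2, node HY: H={T} ∪ Y={C} → {C,T} (+1)
site 2, node HPY: HY={C,T} ∩ P={C} → {C} (+0)
site 2, node RU: R={C} ∩ U={C} → {C} (+0)
site 2, node HPRUY: HPY={C} ∩ RU={C} → {C} (+0)
site 3, node HY: H={C} ∪ Y={T} → {C,T} (+1)
site 3, node HPY: HY={C,T} ∪ P={G} → {C,G,T} (+1)
site 3, node RU: R={T} ∪ U={C} → {C,T} (+1)
site 3, node HPRUY: HPY={C,G,T} ∩ RU={C,T} → {C,T} (+0)
site 4, node HY: H={G} ∪ Y={C} → {C,G} (+1)
site 4, node HPY: HY={C,G} ∩ P={G} → {G} (+0)
site 4, node RU: R={A} ∪ U={C} → {A,C} (+1)
site 4, node HPRUY: HPY={G} ∪ RU={A,C} → {A,C,G} (+1)
site 5, node HY: H={C} ∪ Y={T} → {C,T} (+1)
site 5, node HPY: HY={C,T} ∩ P={C} → {C} (+0)
site 5, node RU: R={C} ∪ U={G} → {C,G} (+1)
site 5, node HPRUY: HPY={C} ∩ RU={C,G} → {C} (+0)
per-site changes: [2, 2, 1, 3, 3, 2]; total = 13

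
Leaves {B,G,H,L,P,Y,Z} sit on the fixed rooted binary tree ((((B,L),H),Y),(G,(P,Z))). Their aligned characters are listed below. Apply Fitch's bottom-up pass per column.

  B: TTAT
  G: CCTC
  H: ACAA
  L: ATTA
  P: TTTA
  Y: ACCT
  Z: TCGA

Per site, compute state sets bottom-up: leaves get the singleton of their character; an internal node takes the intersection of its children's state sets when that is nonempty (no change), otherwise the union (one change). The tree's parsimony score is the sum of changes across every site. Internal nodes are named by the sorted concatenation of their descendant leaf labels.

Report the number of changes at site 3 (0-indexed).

3

[col 0] BL: children B:{T}, L:{A} ∪→ {A,T}; cost 1
[col 0] BHL: children BL:{A,T}, H:{A} ∩→ {A}; cost 0
[col 0] BHLY: children BHL:{A}, Y:{A} ∩→ {A}; cost 0
[col 0] PZ: children P:{T}, Z:{T} ∩→ {T}; cost 0
[col 0] GPZ: children G:{C}, PZ:{T} ∪→ {C,T}; cost 1
[col 0] BGHLPYZ: children BHLY:{A}, GPZ:{C,T} ∪→ {A,C,T}; cost 1
[col 1] BL: children B:{T}, L:{T} ∩→ {T}; cost 0
[col 1] BHL: children BL:{T}, H:{C} ∪→ {C,T}; cost 1
[col 1] BHLY: children BHL:{C,T}, Y:{C} ∩→ {C}; cost 0
[col 1] PZ: children P:{T}, Z:{C} ∪→ {C,T}; cost 1
[col 1] GPZ: children G:{C}, PZ:{C,T} ∩→ {C}; cost 0
[col 1] BGHLPYZ: children BHLY:{C}, GPZ:{C} ∩→ {C}; cost 0
[col 2] BL: children B:{A}, L:{T} ∪→ {A,T}; cost 1
[col 2] BHL: children BL:{A,T}, H:{A} ∩→ {A}; cost 0
[col 2] BHLY: children BHL:{A}, Y:{C} ∪→ {A,C}; cost 1
[col 2] PZ: children P:{T}, Z:{G} ∪→ {G,T}; cost 1
[col 2] GPZ: children G:{T}, PZ:{G,T} ∩→ {T}; cost 0
[col 2] BGHLPYZ: children BHLY:{A,C}, GPZ:{T} ∪→ {A,C,T}; cost 1
[col 3] BL: children B:{T}, L:{A} ∪→ {A,T}; cost 1
[col 3] BHL: children BL:{A,T}, H:{A} ∩→ {A}; cost 0
[col 3] BHLY: children BHL:{A}, Y:{T} ∪→ {A,T}; cost 1
[col 3] PZ: children P:{A}, Z:{A} ∩→ {A}; cost 0
[col 3] GPZ: children G:{C}, PZ:{A} ∪→ {A,C}; cost 1
[col 3] BGHLPYZ: children BHLY:{A,T}, GPZ:{A,C} ∩→ {A}; cost 0
per-site changes: [3, 2, 4, 3]; total = 12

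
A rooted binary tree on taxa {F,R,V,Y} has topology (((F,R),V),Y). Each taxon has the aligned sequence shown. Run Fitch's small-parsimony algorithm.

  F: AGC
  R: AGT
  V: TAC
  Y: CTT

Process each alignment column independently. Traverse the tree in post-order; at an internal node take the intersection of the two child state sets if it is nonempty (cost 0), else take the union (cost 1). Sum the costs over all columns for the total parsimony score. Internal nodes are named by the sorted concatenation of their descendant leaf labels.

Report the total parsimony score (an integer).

6

FR@0: {A} ∩ {A} = {A} (intersection, +0)
FRV@0: {A} ∪ {T} = {A,T} (union, +1)
FRVY@0: {A,T} ∪ {C} = {A,C,T} (union, +1)
FR@1: {G} ∩ {G} = {G} (intersection, +0)
FRV@1: {G} ∪ {A} = {A,G} (union, +1)
FRVY@1: {A,G} ∪ {T} = {A,G,T} (union, +1)
FR@2: {C} ∪ {T} = {C,T} (union, +1)
FRV@2: {C,T} ∩ {C} = {C} (intersection, +0)
FRVY@2: {C} ∪ {T} = {C,T} (union, +1)
per-site changes: [2, 2, 2]; total = 6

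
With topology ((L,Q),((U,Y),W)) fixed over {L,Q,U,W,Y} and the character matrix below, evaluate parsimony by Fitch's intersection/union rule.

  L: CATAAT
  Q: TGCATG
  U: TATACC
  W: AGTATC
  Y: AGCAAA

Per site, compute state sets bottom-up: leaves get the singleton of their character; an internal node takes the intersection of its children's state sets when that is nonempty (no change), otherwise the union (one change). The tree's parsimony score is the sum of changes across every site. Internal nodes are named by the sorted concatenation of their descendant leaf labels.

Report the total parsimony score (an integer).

13

site 0, node LQ: L={C} ∪ Q={T} → {C,T} (+1)
site 0, node UY: U={T} ∪ Y={A} → {A,T} (+1)
site 0, node UWY: UY={A,T} ∩ W={A} → {A} (+0)
site 0, node LQUWY: LQ={C,T} ∪ UWY={A} → {A,C,T} (+1)
site 1, node LQ: L={A} ∪ Q={G} → {A,G} (+1)
site 1, node UY: U={A} ∪ Y={G} → {A,G} (+1)
site 1, node UWY: UY={A,G} ∩ W={G} → {G} (+0)
site 1, node LQUWY: LQ={A,G} ∩ UWY={G} → {G} (+0)
site 2, node LQ: L={T} ∪ Q={C} → {C,T} (+1)
site 2, node UY: U={T} ∪ Y={C} → {C,T} (+1)
site 2, node UWY: UY={C,T} ∩ W={T} → {T} (+0)
site 2, node LQUWY: LQ={C,T} ∩ UWY={T} → {T} (+0)
site 3, node LQ: L={A} ∩ Q={A} → {A} (+0)
site 3, node UY: U={A} ∩ Y={A} → {A} (+0)
site 3, node UWY: UY={A} ∩ W={A} → {A} (+0)
site 3, node LQUWY: LQ={A} ∩ UWY={A} → {A} (+0)
site 4, node LQ: L={A} ∪ Q={T} → {A,T} (+1)
site 4, node UY: U={C} ∪ Y={A} → {A,C} (+1)
site 4, node UWY: UY={A,C} ∪ W={T} → {A,C,T} (+1)
site 4, node LQUWY: LQ={A,T} ∩ UWY={A,C,T} → {A,T} (+0)
site 5, node LQ: L={T} ∪ Q={G} → {G,T} (+1)
site 5, node UY: U={C} ∪ Y={A} → {A,C} (+1)
site 5, node UWY: UY={A,C} ∩ W={C} → {C} (+0)
site 5, node LQUWY: LQ={G,T} ∪ UWY={C} → {C,G,T} (+1)
per-site changes: [3, 2, 2, 0, 3, 3]; total = 13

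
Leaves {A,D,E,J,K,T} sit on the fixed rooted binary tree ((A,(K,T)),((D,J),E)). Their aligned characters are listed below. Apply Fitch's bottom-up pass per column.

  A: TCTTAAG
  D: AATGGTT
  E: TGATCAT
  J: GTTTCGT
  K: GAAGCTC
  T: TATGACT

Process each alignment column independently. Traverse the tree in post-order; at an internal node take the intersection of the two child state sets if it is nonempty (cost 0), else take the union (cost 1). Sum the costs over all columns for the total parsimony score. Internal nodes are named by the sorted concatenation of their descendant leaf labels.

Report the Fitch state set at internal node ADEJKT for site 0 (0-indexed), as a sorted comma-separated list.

T

[col 0] KT: children K:{G}, T:{T} ∪→ {G,T}; cost 1
[col 0] AKT: children A:{T}, KT:{G,T} ∩→ {T}; cost 0
[col 0] DJ: children D:{A}, J:{G} ∪→ {A,G}; cost 1
[col 0] DEJ: children DJ:{A,G}, E:{T} ∪→ {A,G,T}; cost 1
[col 0] ADEJKT: children AKT:{T}, DEJ:{A,G,T} ∩→ {T}; cost 0
[col 1] KT: children K:{A}, T:{A} ∩→ {A}; cost 0
[col 1] AKT: children A:{C}, KT:{A} ∪→ {A,C}; cost 1
[col 1] DJ: children D:{A}, J:{T} ∪→ {A,T}; cost 1
[col 1] DEJ: children DJ:{A,T}, E:{G} ∪→ {A,G,T}; cost 1
[col 1] ADEJKT: children AKT:{A,C}, DEJ:{A,G,T} ∩→ {A}; cost 0
[col 2] KT: children K:{A}, T:{T} ∪→ {A,T}; cost 1
[col 2] AKT: children A:{T}, KT:{A,T} ∩→ {T}; cost 0
[col 2] DJ: children D:{T}, J:{T} ∩→ {T}; cost 0
[col 2] DEJ: children DJ:{T}, E:{A} ∪→ {A,T}; cost 1
[col 2] ADEJKT: children AKT:{T}, DEJ:{A,T} ∩→ {T}; cost 0
[col 3] KT: children K:{G}, T:{G} ∩→ {G}; cost 0
[col 3] AKT: children A:{T}, KT:{G} ∪→ {G,T}; cost 1
[col 3] DJ: children D:{G}, J:{T} ∪→ {G,T}; cost 1
[col 3] DEJ: children DJ:{G,T}, E:{T} ∩→ {T}; cost 0
[col 3] ADEJKT: children AKT:{G,T}, DEJ:{T} ∩→ {T}; cost 0
[col 4] KT: children K:{C}, T:{A} ∪→ {A,C}; cost 1
[col 4] AKT: children A:{A}, KT:{A,C} ∩→ {A}; cost 0
[col 4] DJ: children D:{G}, J:{C} ∪→ {C,G}; cost 1
[col 4] DEJ: children DJ:{C,G}, E:{C} ∩→ {C}; cost 0
[col 4] ADEJKT: children AKT:{A}, DEJ:{C} ∪→ {A,C}; cost 1
[col 5] KT: children K:{T}, T:{C} ∪→ {C,T}; cost 1
[col 5] AKT: children A:{A}, KT:{C,T} ∪→ {A,C,T}; cost 1
[col 5] DJ: children D:{T}, J:{G} ∪→ {G,T}; cost 1
[col 5] DEJ: children DJ:{G,T}, E:{A} ∪→ {A,G,T}; cost 1
[col 5] ADEJKT: children AKT:{A,C,T}, DEJ:{A,G,T} ∩→ {A,T}; cost 0
[col 6] KT: children K:{C}, T:{T} ∪→ {C,T}; cost 1
[col 6] AKT: children A:{G}, KT:{C,T} ∪→ {C,G,T}; cost 1
[col 6] DJ: children D:{T}, J:{T} ∩→ {T}; cost 0
[col 6] DEJ: children DJ:{T}, E:{T} ∩→ {T}; cost 0
[col 6] ADEJKT: children AKT:{C,G,T}, DEJ:{T} ∩→ {T}; cost 0
per-site changes: [3, 3, 2, 2, 3, 4, 2]; total = 19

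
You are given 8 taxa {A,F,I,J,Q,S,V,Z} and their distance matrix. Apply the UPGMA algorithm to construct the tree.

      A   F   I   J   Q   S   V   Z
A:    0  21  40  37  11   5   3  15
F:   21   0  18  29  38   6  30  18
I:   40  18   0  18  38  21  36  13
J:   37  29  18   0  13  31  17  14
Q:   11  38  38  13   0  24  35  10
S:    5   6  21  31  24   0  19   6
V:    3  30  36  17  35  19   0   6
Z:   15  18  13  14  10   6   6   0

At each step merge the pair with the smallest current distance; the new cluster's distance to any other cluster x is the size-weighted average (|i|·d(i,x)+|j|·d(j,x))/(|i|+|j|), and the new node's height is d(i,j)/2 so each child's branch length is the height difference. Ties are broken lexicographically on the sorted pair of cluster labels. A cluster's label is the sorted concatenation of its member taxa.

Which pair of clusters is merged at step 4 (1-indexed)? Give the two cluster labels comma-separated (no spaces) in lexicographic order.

J,QZ

iteration 1: select A,V (d=3); attach at lengths (3/2, 3/2); label the merged cluster AV
  updated: d(AV,F)=51/2, d(AV,I)=38, d(AV,J)=27, d(AV,Q)=23, d(AV,S)=12, d(AV,Z)=21/2
iteration 2: select F,S (d=6); attach at lengths (3, 3); label the merged cluster FS
  updated: d(AV,FS)=75/4, d(FS,I)=39/2, d(FS,J)=30, d(FS,Q)=31, d(FS,Z)=12
iteration 3: select Q,Z (d=10); attach at lengths (5, 5); label the merged cluster QZ
  updated: d(AV,QZ)=67/4, d(FS,QZ)=43/2, d(I,QZ)=51/2, d(J,QZ)=27/2
iteration 4: select J,QZ (d=27/2); attach at lengths (27/4, 7/4); label the merged cluster JQZ
  updated: d(AV,JQZ)=121/6, d(FS,JQZ)=73/3, d(I,JQZ)=23
iteration 5: select AV,FS (d=75/4); attach at lengths (63/8, 51/8); label the merged cluster AFSV
  updated: d(AFSV,I)=115/4, d(AFSV,JQZ)=89/4
iteration 6: select AFSV,JQZ (d=89/4); attach at lengths (7/4, 35/8); label the merged cluster AFJQSVZ
  updated: d(AFJQSVZ,I)=184/7
iteration 7: select AFJQSVZ,I (d=184/7); attach at lengths (113/56, 92/7); label the merged cluster AFIJQSVZ
final tree: ((((A:3/2,V:3/2):63/8,(F:3,S:3):51/8):7/4,(J:27/4,(Q:5,Z:5):7/4):35/8):113/56,I:92/7)
total length: 1765/28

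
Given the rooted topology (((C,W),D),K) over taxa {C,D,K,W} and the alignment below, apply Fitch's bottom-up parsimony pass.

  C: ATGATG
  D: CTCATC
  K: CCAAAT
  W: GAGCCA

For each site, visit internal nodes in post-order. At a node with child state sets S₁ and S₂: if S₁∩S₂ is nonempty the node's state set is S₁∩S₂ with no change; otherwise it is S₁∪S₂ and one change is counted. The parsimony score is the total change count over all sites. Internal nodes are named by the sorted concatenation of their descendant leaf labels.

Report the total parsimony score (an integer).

site 0, node CW: C={A} ∪ W={G} → {A,G} (+1)
site 0, node CDW: CW={A,G} ∪ D={C} → {A,C,G} (+1)
site 0, node CDKW: CDW={A,C,G} ∩ K={C} → {C} (+0)
site 1, node CW: C={T} ∪ W={A} → {A,T} (+1)
site 1, node CDW: CW={A,T} ∩ D={T} → {T} (+0)
site 1, node CDKW: CDW={T} ∪ K={C} → {C,T} (+1)
site 2, node CW: C={G} ∩ W={G} → {G} (+0)
site 2, node CDW: CW={G} ∪ D={C} → {C,G} (+1)
site 2, node CDKW: CDW={C,G} ∪ K={A} → {A,C,G} (+1)
site 3, node CW: C={A} ∪ W={C} → {A,C} (+1)
site 3, node CDW: CW={A,C} ∩ D={A} → {A} (+0)
site 3, node CDKW: CDW={A} ∩ K={A} → {A} (+0)
site 4, node CW: C={T} ∪ W={C} → {C,T} (+1)
site 4, node CDW: CW={C,T} ∩ D={T} → {T} (+0)
site 4, node CDKW: CDW={T} ∪ K={A} → {A,T} (+1)
site 5, node CW: C={G} ∪ W={A} → {A,G} (+1)
site 5, node CDW: CW={A,G} ∪ D={C} → {A,C,G} (+1)
site 5, node CDKW: CDW={A,C,G} ∪ K={T} → {A,C,G,T} (+1)
per-site changes: [2, 2, 2, 1, 2, 3]; total = 12

12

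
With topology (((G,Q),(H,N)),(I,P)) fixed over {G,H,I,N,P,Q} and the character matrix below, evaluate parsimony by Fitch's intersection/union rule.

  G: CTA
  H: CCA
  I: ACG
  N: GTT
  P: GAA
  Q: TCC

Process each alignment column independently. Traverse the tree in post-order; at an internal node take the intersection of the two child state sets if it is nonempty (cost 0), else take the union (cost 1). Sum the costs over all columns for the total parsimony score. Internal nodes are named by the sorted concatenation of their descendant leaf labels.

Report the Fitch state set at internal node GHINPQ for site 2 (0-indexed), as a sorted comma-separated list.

A

[col 0] GQ: children G:{C}, Q:{T} ∪→ {C,T}; cost 1
[col 0] HN: children H:{C}, N:{G} ∪→ {C,G}; cost 1
[col 0] GHNQ: children GQ:{C,T}, HN:{C,G} ∩→ {C}; cost 0
[col 0] IP: children I:{A}, P:{G} ∪→ {A,G}; cost 1
[col 0] GHINPQ: children GHNQ:{C}, IP:{A,G} ∪→ {A,C,G}; cost 1
[col 1] GQ: children G:{T}, Q:{C} ∪→ {C,T}; cost 1
[col 1] HN: children H:{C}, N:{T} ∪→ {C,T}; cost 1
[col 1] GHNQ: children GQ:{C,T}, HN:{C,T} ∩→ {C,T}; cost 0
[col 1] IP: children I:{C}, P:{A} ∪→ {A,C}; cost 1
[col 1] GHINPQ: children GHNQ:{C,T}, IP:{A,C} ∩→ {C}; cost 0
[col 2] GQ: children G:{A}, Q:{C} ∪→ {A,C}; cost 1
[col 2] HN: children H:{A}, N:{T} ∪→ {A,T}; cost 1
[col 2] GHNQ: children GQ:{A,C}, HN:{A,T} ∩→ {A}; cost 0
[col 2] IP: children I:{G}, P:{A} ∪→ {A,G}; cost 1
[col 2] GHINPQ: children GHNQ:{A}, IP:{A,G} ∩→ {A}; cost 0
per-site changes: [4, 3, 3]; total = 10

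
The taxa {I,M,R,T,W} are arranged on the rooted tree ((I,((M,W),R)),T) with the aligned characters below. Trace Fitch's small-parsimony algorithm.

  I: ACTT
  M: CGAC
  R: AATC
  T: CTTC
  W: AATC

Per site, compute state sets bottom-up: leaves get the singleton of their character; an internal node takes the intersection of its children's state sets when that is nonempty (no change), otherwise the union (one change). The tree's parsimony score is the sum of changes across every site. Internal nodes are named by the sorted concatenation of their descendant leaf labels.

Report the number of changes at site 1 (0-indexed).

3

[col 0] MW: children M:{C}, W:{A} ∪→ {A,C}; cost 1
[col 0] MRW: children MW:{A,C}, R:{A} ∩→ {A}; cost 0
[col 0] IMRW: children I:{A}, MRW:{A} ∩→ {A}; cost 0
[col 0] IMRTW: children IMRW:{A}, T:{C} ∪→ {A,C}; cost 1
[col 1] MW: children M:{G}, W:{A} ∪→ {A,G}; cost 1
[col 1] MRW: children MW:{A,G}, R:{A} ∩→ {A}; cost 0
[col 1] IMRW: children I:{C}, MRW:{A} ∪→ {A,C}; cost 1
[col 1] IMRTW: children IMRW:{A,C}, T:{T} ∪→ {A,C,T}; cost 1
[col 2] MW: children M:{A}, W:{T} ∪→ {A,T}; cost 1
[col 2] MRW: children MW:{A,T}, R:{T} ∩→ {T}; cost 0
[col 2] IMRW: children I:{T}, MRW:{T} ∩→ {T}; cost 0
[col 2] IMRTW: children IMRW:{T}, T:{T} ∩→ {T}; cost 0
[col 3] MW: children M:{C}, W:{C} ∩→ {C}; cost 0
[col 3] MRW: children MW:{C}, R:{C} ∩→ {C}; cost 0
[col 3] IMRW: children I:{T}, MRW:{C} ∪→ {C,T}; cost 1
[col 3] IMRTW: children IMRW:{C,T}, T:{C} ∩→ {C}; cost 0
per-site changes: [2, 3, 1, 1]; total = 7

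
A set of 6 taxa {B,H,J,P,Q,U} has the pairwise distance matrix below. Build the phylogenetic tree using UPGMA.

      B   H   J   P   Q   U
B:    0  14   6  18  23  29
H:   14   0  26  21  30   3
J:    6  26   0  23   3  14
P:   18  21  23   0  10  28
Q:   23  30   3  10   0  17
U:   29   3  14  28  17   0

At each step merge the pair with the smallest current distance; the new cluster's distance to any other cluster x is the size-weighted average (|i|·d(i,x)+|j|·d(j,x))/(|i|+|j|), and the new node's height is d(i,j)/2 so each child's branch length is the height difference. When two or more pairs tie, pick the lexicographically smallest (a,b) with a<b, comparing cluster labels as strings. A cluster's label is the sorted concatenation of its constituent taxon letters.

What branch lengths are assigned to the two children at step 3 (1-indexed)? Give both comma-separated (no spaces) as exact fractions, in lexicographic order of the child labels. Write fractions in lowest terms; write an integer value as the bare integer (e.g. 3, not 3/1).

iteration 1: select H,U (d=3); attach at lengths (3/2, 3/2); label the merged cluster HU
  updated: d(B,HU)=43/2, d(HU,J)=20, d(HU,P)=49/2, d(HU,Q)=47/2
iteration 2: select J,Q (d=3); attach at lengths (3/2, 3/2); label the merged cluster JQ
  updated: d(B,JQ)=29/2, d(HU,JQ)=87/4, d(JQ,P)=33/2
iteration 3: select B,JQ (d=29/2); attach at lengths (29/4, 23/4); label the merged cluster BJQ
  updated: d(BJQ,HU)=65/3, d(BJQ,P)=17
iteration 4: select BJQ,P (d=17); attach at lengths (5/4, 17/2); label the merged cluster BJPQ
  updated: d(BJPQ,HU)=179/8
iteration 5: select BJPQ,HU (d=179/8); attach at lengths (43/16, 155/16); label the merged cluster BHJPQU
final tree: (((B:29/4,(J:3/2,Q:3/2):23/4):5/4,P:17/2):43/16,(H:3/2,U:3/2):155/16)
total length: 329/8

29/4,23/4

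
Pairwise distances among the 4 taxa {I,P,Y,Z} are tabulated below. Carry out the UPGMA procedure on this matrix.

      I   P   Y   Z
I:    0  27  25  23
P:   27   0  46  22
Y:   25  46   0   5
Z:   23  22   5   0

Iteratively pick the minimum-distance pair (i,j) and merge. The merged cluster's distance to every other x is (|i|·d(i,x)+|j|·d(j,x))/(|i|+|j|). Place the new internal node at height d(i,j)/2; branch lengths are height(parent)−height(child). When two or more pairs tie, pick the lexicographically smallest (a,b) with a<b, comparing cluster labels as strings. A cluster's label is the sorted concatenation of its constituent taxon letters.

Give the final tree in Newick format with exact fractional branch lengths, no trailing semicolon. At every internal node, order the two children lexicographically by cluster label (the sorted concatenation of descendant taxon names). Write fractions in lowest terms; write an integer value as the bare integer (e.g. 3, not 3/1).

((I:12,(Y:5/2,Z:5/2):19/2):23/6,P:95/6)

iteration 1: select Y,Z (d=5); attach at lengths (5/2, 5/2); label the merged cluster YZ
  updated: d(I,YZ)=24, d(P,YZ)=34
iteration 2: select I,YZ (d=24); attach at lengths (12, 19/2); label the merged cluster IYZ
  updated: d(IYZ,P)=95/3
iteration 3: select IYZ,P (d=95/3); attach at lengths (23/6, 95/6); label the merged cluster IPYZ
final tree: ((I:12,(Y:5/2,Z:5/2):19/2):23/6,P:95/6)
total length: 277/6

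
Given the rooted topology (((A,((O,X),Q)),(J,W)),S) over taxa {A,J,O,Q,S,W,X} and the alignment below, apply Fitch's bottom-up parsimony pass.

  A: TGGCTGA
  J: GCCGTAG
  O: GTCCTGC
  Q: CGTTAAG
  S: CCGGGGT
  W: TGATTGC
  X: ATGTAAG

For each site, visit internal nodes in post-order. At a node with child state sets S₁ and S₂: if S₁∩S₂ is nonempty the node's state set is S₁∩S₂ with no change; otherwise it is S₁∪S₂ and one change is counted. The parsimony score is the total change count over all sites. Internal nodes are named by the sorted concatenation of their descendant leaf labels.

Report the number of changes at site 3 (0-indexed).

4

site 0, node OX: O={G} ∪ X={A} → {A,G} (+1)
site 0, node OQX: OX={A,G} ∪ Q={C} → {A,C,G} (+1)
site 0, node AOQX: A={T} ∪ OQX={A,C,G} → {A,C,G,T} (+1)
site 0, node JW: J={G} ∪ W={T} → {G,T} (+1)
site 0, node AJOQWX: AOQX={A,C,G,T} ∩ JW={G,T} → {G,T} (+0)
site 0, node AJOQSWX: AJOQWX={G,T} ∪ S={C} → {C,G,T} (+1)
site 1, node OX: O={T} ∩ X={T} → {T} (+0)
site 1, node OQX: OX={T} ∪ Q={G} → {G,T} (+1)
site 1, node AOQX: A={G} ∩ OQX={G,T} → {G} (+0)
site 1, node JW: J={C} ∪ W={G} → {C,G} (+1)
site 1, node AJOQWX: AOQX={G} ∩ JW={C,G} → {G} (+0)
site 1, node AJOQSWX: AJOQWX={G} ∪ S={C} → {C,G} (+1)
site 2, node OX: O={C} ∪ X={G} → {C,G} (+1)
site 2, node OQX: OX={C,G} ∪ Q={T} → {C,G,T} (+1)
site 2, node AOQX: A={G} ∩ OQX={C,G,T} → {G} (+0)
site 2, node JW: J={C} ∪ W={A} → {A,C} (+1)
site 2, node AJOQWX: AOQX={G} ∪ JW={A,C} → {A,C,G} (+1)
site 2, node AJOQSWX: AJOQWX={A,C,G} ∩ S={G} → {G} (+0)
site 3, node OX: O={C} ∪ X={T} → {C,T} (+1)
site 3, node OQX: OX={C,T} ∩ Q={T} → {T} (+0)
site 3, node AOQX: A={C} ∪ OQX={T} → {C,T} (+1)
site 3, node JW: J={G} ∪ W={T} → {G,T} (+1)
site 3, node AJOQWX: AOQX={C,T} ∩ JW={G,T} → {T} (+0)
site 3, node AJOQSWX: AJOQWX={T} ∪ S={G} → {G,T} (+1)
site 4, node OX: O={T} ∪ X={A} → {A,T} (+1)
site 4, node OQX: OX={A,T} ∩ Q={A} → {A} (+0)
site 4, node AOQX: A={T} ∪ OQX={A} → {A,T} (+1)
site 4, node JW: J={T} ∩ W={T} → {T} (+0)
site 4, node AJOQWX: AOQX={A,T} ∩ JW={T} → {T} (+0)
site 4, node AJOQSWX: AJOQWX={T} ∪ S={G} → {G,T} (+1)
site 5, node OX: O={G} ∪ X={A} → {A,G} (+1)
site 5, node OQX: OX={A,G} ∩ Q={A} → {A} (+0)
site 5, node AOQX: A={G} ∪ OQX={A} → {A,G} (+1)
site 5, node JW: J={A} ∪ W={G} → {A,G} (+1)
site 5, node AJOQWX: AOQX={A,G} ∩ JW={A,G} → {A,G} (+0)
site 5, node AJOQSWX: AJOQWX={A,G} ∩ S={G} → {G} (+0)
site 6, node OX: O={C} ∪ X={G} → {C,G} (+1)
site 6, node OQX: OX={C,G} ∩ Q={G} → {G} (+0)
site 6, node AOQX: A={A} ∪ OQX={G} → {A,G} (+1)
site 6, node JW: J={G} ∪ W={C} → {C,G} (+1)
site 6, node AJOQWX: AOQX={A,G} ∩ JW={C,G} → {G} (+0)
site 6, node AJOQSWX: AJOQWX={G} ∪ S={T} → {G,T} (+1)
per-site changes: [5, 3, 4, 4, 3, 3, 4]; total = 26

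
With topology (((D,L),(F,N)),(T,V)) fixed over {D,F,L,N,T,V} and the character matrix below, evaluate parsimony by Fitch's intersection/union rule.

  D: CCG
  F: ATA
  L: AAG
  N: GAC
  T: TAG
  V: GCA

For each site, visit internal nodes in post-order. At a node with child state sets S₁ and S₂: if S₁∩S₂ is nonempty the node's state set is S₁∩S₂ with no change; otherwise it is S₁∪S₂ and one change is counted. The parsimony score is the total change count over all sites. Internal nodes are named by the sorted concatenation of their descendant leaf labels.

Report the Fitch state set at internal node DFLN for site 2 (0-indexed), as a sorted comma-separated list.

DL@0: {C} ∪ {A} = {A,C} (union, +1)
FN@0: {A} ∪ {G} = {A,G} (union, +1)
DFLN@0: {A,C} ∩ {A,G} = {A} (intersection, +0)
TV@0: {T} ∪ {G} = {G,T} (union, +1)
DFLNTV@0: {A} ∪ {G,T} = {A,G,T} (union, +1)
DL@1: {C} ∪ {A} = {A,C} (union, +1)
FN@1: {T} ∪ {A} = {A,T} (union, +1)
DFLN@1: {A,C} ∩ {A,T} = {A} (intersection, +0)
TV@1: {A} ∪ {C} = {A,C} (union, +1)
DFLNTV@1: {A} ∩ {A,C} = {A} (intersection, +0)
DL@2: {G} ∩ {G} = {G} (intersection, +0)
FN@2: {A} ∪ {C} = {A,C} (union, +1)
DFLN@2: {G} ∪ {A,C} = {A,C,G} (union, +1)
TV@2: {G} ∪ {A} = {A,G} (union, +1)
DFLNTV@2: {A,C,G} ∩ {A,G} = {A,G} (intersection, +0)
per-site changes: [4, 3, 3]; total = 10

A,C,G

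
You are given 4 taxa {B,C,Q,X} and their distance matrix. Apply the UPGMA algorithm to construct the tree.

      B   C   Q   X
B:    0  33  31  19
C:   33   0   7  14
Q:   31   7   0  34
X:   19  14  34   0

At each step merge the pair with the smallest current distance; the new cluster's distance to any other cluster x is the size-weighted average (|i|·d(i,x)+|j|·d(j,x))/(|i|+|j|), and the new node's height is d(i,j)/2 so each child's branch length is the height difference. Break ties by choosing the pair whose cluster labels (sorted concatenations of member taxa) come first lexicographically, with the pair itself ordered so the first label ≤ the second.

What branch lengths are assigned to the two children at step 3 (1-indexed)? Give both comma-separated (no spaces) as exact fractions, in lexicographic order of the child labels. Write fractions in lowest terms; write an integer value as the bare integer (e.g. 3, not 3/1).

step 1: merge (C,Q) at d=7; branch lengths C→7/2, Q→7/2; new cluster CQ
  updated: d(B,CQ)=32, d(CQ,X)=24
step 2: merge (B,X) at d=19; branch lengths B→19/2, X→19/2; new cluster BX
  updated: d(BX,CQ)=28
step 3: merge (BX,CQ) at d=28; branch lengths BX→9/2, CQ→21/2; new cluster BCQX
final tree: ((B:19/2,X:19/2):9/2,(C:7/2,Q:7/2):21/2)
total length: 41

9/2,21/2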